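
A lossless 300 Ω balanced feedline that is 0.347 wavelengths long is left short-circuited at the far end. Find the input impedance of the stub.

Z_in ≈ −j430 Ω

βl = 2π × 0.347 = 125°
tan(βl) = -1.43
For a short-circuited stub, Z_in = jZ_0·tan(βl)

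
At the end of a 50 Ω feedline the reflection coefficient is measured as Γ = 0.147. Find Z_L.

Z_L ≈ 67.2 Ω

Z_L = Z_0·(1 + Γ)/(1 − Γ) = 50·(1.15)/(0.853)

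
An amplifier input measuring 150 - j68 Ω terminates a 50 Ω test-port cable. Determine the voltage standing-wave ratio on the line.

Γ = (Z_L − Z_0)/(Z_L + Z_0) = (100 − j68)/(200 − j68)
|Γ| = 121/211 = 0.572
VSWR = (1 + |Γ|)/(1 − |Γ|) = 1.57/0.428

VSWR ≈ 3.68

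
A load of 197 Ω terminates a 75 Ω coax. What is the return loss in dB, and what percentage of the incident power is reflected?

RL ≈ 6.96 dB; 20.1% of incident power reflected

Γ = (197 − 75)/(197 + 75) = 0.449
RL = −20·log₁₀(0.449) = 6.96 dB
P_refl/P_inc = |Γ|² = 0.201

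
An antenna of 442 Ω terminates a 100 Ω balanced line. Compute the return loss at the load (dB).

RL ≈ 4 dB

Γ = (442 − 100)/(442 + 100) = 0.631
RL = −20·log₁₀|Γ| = −20·log₁₀(0.631)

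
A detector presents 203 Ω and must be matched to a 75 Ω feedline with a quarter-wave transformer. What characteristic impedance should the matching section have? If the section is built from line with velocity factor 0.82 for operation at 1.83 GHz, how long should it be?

Z_qwt ≈ 123 Ω; length ≈ 3.36 cm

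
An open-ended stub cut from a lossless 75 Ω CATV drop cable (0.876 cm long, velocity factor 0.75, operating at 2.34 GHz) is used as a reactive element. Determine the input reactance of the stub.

λ = v/f = 0.75·c / 2.34 GHz = 0.0962 m
βl = 2π·l/λ = 2π × 0.0911 = 32.8°
tan(βl) = 0.644
For an open-ended stub, Z_in = −jZ_0·cot(βl) = −jZ_0/tan(βl)

X_in ≈ -116 Ω (capacitive)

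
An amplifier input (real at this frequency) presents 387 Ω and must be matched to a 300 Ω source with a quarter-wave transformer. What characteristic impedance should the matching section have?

Z_qwt ≈ 341 Ω

Z_qwt = √(Z_0·R_L) = √(300 × 387) = √116100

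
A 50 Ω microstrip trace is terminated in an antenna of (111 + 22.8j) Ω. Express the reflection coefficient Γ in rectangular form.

Γ = (Z_L − Z_0)/(Z_L + Z_0) = (61 + j22.8)/(161 + j22.8)

Γ ≈ 0.391 + j0.0862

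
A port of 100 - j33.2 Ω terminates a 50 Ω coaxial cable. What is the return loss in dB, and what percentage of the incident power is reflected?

RL ≈ 8.16 dB; 15.3% of incident power reflected

Γ = (50 − j33.2)/(150 − j33.2), |Γ| = 0.391
RL = −20·log₁₀(0.391) = 8.16 dB
P_refl/P_inc = |Γ|² = 0.153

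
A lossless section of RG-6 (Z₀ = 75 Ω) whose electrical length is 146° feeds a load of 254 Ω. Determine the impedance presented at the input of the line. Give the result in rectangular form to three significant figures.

Z_in ≈ 59.4 + j85.2 Ω

tan(βl) = tan(146°) = -0.675
Z_in = Z_0·(Z_L + jZ_0·tanβl)/(Z_0 + jZ_L·tanβl)
     = 75·(254 − j50.6)/(75 − j171)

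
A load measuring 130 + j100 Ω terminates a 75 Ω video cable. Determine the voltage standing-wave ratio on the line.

Γ = (Z_L − Z_0)/(Z_L + Z_0) = (55 + j100)/(205 + j100)
|Γ| = 114/228 = 0.5
VSWR = (1 + |Γ|)/(1 − |Γ|) = 1.5/0.5

VSWR ≈ 3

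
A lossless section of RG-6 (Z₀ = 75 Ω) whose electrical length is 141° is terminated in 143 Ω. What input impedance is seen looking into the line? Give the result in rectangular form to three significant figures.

Z_in ≈ 70 + j47.3 Ω

tan(βl) = tan(141°) = -0.81
Z_in = Z_0·(Z_L + jZ_0·tanβl)/(Z_0 + jZ_L·tanβl)
     = 75·(143 − j60.7)/(75 − j116)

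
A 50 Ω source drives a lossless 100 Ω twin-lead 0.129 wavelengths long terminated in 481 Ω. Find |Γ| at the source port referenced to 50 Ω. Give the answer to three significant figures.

|Γ| ≈ 0.711

βl = 2π × 0.129 = 46.4°
tan(βl) = 1.05
Z_in = Z_0·(Z_L + jZ_0·tanβl)/(Z_0 + jZ_L·tanβl) = 38.1 − j87.6 Ω
Γ_s = (Z_in − Z_s)/(Z_in + Z_s) = (-11.9 − j87.6)/(88.1 − j87.6), |Γ_s| = 0.711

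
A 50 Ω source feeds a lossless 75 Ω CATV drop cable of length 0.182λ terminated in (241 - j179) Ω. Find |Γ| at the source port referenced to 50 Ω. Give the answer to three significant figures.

βl = 2π × 0.182 = 65.5°
tan(βl) = 2.2
Z_in = Z_0·(Z_L + jZ_0·tanβl)/(Z_0 + jZ_L·tanβl) = 15.8 − j20.2 Ω
Γ_s = (Z_in − Z_s)/(Z_in + Z_s) = (-34.2 − j20.2)/(65.8 − j20.2), |Γ_s| = 0.577

|Γ| ≈ 0.577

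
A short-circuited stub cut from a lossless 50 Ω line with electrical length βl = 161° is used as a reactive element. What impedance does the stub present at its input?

Z_in ≈ −j17.2 Ω

tan(βl) = -0.344
For a short-circuited stub, Z_in = jZ_0·tan(βl)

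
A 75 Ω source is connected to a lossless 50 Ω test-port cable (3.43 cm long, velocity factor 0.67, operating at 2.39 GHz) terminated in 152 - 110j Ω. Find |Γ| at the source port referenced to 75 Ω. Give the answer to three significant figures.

λ = v/f = 0.67·c / 2.39 GHz = 0.0841 m
βl = 2π·l/λ = 2π × 0.408 = 147°
tan(βl) = -0.654
Z_in = Z_0·(Z_L + jZ_0·tanβl)/(Z_0 + jZ_L·tanβl) = 52.4 + j88 Ω
Γ_s = (Z_in − Z_s)/(Z_in + Z_s) = (-22.6 + j88)/(127 + j88), |Γ_s| = 0.587

|Γ| ≈ 0.587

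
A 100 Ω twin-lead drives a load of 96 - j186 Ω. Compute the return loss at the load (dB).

Γ = (-4 − j186)/(196 − j186), |Γ| = 0.689
RL = −20·log₁₀|Γ| = −20·log₁₀(0.689)

RL ≈ 3.24 dB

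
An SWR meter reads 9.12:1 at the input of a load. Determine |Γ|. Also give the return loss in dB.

|Γ| = (S − 1)/(S + 1) = (9.12 − 1)/(9.12 + 1) = 8.12/10.1
RL = −20·log₁₀|Γ| = −20·log₁₀(0.802)

|Γ| ≈ 0.802; return loss ≈ 1.91 dB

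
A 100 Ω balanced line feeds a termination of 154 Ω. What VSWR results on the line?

Γ = (154 − 100)/(154 + 100) = 0.213
VSWR = (1 + 0.213)/(1 − 0.213)

VSWR ≈ 1.54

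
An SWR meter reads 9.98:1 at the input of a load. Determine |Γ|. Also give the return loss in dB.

|Γ| ≈ 0.818; return loss ≈ 1.75 dB

|Γ| = (S − 1)/(S + 1) = (9.98 − 1)/(9.98 + 1) = 8.98/11
RL = −20·log₁₀|Γ| = −20·log₁₀(0.818)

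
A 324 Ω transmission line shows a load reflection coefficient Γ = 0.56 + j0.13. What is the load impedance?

Z_L ≈ 1030 + j400 Ω

Z_L = Z_0·(1 + Γ)/(1 − Γ) = 324·(1.56 + j0.13)/(0.44 − j0.13)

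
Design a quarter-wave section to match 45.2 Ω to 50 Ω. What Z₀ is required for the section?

Z_qwt = √(Z_0·R_L) = √(50 × 45.2) = √2260

Z_qwt ≈ 47.5 Ω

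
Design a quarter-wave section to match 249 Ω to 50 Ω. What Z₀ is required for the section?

Z_qwt = √(Z_0·R_L) = √(50 × 249) = √12450

Z_qwt ≈ 112 Ω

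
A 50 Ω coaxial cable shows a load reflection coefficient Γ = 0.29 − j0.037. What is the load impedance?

Z_L = Z_0·(1 + Γ)/(1 − Γ) = 50·(1.29 − j0.037)/(0.71 + j0.037)

Z_L ≈ 90.5 − j7.32 Ω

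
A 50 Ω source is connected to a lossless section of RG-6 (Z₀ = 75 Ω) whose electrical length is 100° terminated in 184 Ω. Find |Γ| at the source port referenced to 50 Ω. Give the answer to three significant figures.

|Γ| ≈ 0.263

tan(βl) = -5.67
Z_in = Z_0·(Z_L + jZ_0·tanβl)/(Z_0 + jZ_L·tanβl) = 31.4 + j11 Ω
Γ_s = (Z_in − Z_s)/(Z_in + Z_s) = (-18.6 + j11)/(81.4 + j11), |Γ_s| = 0.263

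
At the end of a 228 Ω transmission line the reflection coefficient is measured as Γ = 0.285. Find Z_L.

Z_L ≈ 410 Ω

Z_L = Z_0·(1 + Γ)/(1 − Γ) = 228·(1.28)/(0.715)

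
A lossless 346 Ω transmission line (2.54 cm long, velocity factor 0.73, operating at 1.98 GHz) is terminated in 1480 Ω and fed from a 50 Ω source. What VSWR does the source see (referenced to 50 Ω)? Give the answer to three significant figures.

λ = v/f = 0.73·c / 1.98 GHz = 0.111 m
βl = 2π·l/λ = 2π × 0.23 = 82.7°
tan(βl) = 7.78
Z_in = Z_0·(Z_L + jZ_0·tanβl)/(Z_0 + jZ_L·tanβl) = 82.2 − j42 Ω
Γ_s = (Z_in − Z_s)/(Z_in + Z_s) = (32.2 − j42)/(132 − j42), |Γ_s| = 0.382
VSWR = (1 + |Γ_s|)/(1 − |Γ_s|)

VSWR ≈ 2.23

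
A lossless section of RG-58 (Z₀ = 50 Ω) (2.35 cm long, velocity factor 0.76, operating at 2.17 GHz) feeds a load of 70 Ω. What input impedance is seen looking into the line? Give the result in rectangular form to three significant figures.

Z_in ≈ 36.2 − j4.03 Ω

λ = v/f = 0.76·c / 2.17 GHz = 0.105 m
βl = 2π·l/λ = 2π × 0.224 = 80.5°
tan(βl) = tan(80.5°) = 5.99
Z_in = Z_0·(Z_L + jZ_0·tanβl)/(Z_0 + jZ_L·tanβl)
     = 50·(70 + j299)/(50 + j419)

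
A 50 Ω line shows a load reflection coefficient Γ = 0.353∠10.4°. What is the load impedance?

Z_L ≈ 102 + j14.8 Ω

Z_L = Z_0·(1 + Γ)/(1 − Γ) = 50·(1.35 + j0.0637)/(0.653 − j0.0637)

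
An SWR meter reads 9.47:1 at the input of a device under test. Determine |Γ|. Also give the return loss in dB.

|Γ| = (S − 1)/(S + 1) = (9.47 − 1)/(9.47 + 1) = 8.47/10.5
RL = −20·log₁₀|Γ| = −20·log₁₀(0.809)

|Γ| ≈ 0.809; return loss ≈ 1.84 dB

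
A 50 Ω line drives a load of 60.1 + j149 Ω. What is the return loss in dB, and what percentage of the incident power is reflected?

RL ≈ 1.87 dB; 65% of incident power reflected

Γ = (10.1 + j149)/(110.1 + j149), |Γ| = 0.806
RL = −20·log₁₀(0.806) = 1.87 dB
P_refl/P_inc = |Γ|² = 0.65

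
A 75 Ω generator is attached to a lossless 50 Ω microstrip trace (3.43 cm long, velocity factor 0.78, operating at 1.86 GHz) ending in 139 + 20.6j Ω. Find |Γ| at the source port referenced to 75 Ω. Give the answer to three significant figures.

λ = v/f = 0.78·c / 1.86 GHz = 0.126 m
βl = 2π·l/λ = 2π × 0.273 = 98.2°
tan(βl) = -6.98
Z_in = Z_0·(Z_L + jZ_0·tanβl)/(Z_0 + jZ_L·tanβl) = 17.7 + j3.64 Ω
Γ_s = (Z_in − Z_s)/(Z_in + Z_s) = (-57.3 + j3.64)/(92.7 + j3.64), |Γ_s| = 0.62

|Γ| ≈ 0.62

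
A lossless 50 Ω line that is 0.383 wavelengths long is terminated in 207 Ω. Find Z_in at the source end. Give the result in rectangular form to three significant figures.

βl = 2π × 0.383 = 138°
tan(βl) = tan(138°) = -0.904
Z_in = Z_0·(Z_L + jZ_0·tanβl)/(Z_0 + jZ_L·tanβl)
     = 50·(207 − j45.2)/(50 − j187)

Z_in ≈ 25.1 + j48.6 Ω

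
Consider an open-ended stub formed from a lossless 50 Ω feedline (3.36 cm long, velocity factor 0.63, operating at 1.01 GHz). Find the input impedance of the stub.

Z_in ≈ −j23.7 Ω

λ = v/f = 0.63·c / 1.01 GHz = 0.187 m
βl = 2π·l/λ = 2π × 0.18 = 64.6°
tan(βl) = 2.11
For an open-ended stub, Z_in = −jZ_0·cot(βl) = −jZ_0/tan(βl)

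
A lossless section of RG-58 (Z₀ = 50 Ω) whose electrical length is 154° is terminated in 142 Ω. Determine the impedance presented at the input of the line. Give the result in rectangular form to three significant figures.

tan(βl) = tan(154°) = -0.488
Z_in = Z_0·(Z_L + jZ_0·tanβl)/(Z_0 + jZ_L·tanβl)
     = 50·(142 − j24.4)/(50 − j69.3)

Z_in ≈ 60.2 + j59 Ω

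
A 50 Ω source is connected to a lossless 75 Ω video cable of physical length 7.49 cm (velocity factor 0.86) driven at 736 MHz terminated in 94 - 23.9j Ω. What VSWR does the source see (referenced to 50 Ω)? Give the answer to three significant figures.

VSWR ≈ 1.13

λ = v/f = 0.86·c / 736 MHz = 0.351 m
βl = 2π·l/λ = 2π × 0.214 = 76.9°
tan(βl) = 4.3
Z_in = Z_0·(Z_L + jZ_0·tanβl)/(Z_0 + jZ_L·tanβl) = 52.9 + j5.81 Ω
Γ_s = (Z_in − Z_s)/(Z_in + Z_s) = (2.86 + j5.81)/(103 + j5.81), |Γ_s| = 0.0629
VSWR = (1 + |Γ_s|)/(1 − |Γ_s|)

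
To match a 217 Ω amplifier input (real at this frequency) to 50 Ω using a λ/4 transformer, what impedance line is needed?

Z_qwt ≈ 104 Ω

Z_qwt = √(Z_0·R_L) = √(50 × 217) = √10850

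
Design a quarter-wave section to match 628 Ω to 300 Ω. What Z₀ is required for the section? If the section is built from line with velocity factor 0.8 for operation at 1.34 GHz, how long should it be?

Z_qwt ≈ 434 Ω; length ≈ 4.48 cm

Z_qwt = √(Z_0·R_L) = √(300 × 628) = √188400
λ = 0.8·c/f = 0.179 m, so l = λ/4 = 0.0448 m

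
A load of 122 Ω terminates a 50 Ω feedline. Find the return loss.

Γ = (122 − 50)/(122 + 50) = 0.419
RL = −20·log₁₀|Γ| = −20·log₁₀(0.419)

RL ≈ 7.56 dB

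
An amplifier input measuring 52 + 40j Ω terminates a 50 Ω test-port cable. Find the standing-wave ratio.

VSWR ≈ 2.15

Γ = (Z_L − Z_0)/(Z_L + Z_0) = (2 + j40)/(102 + j40)
|Γ| = 40/110 = 0.366
VSWR = (1 + |Γ|)/(1 − |Γ|) = 1.37/0.634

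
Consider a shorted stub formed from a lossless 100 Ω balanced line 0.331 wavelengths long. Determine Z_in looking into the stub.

Z_in ≈ −j179 Ω

βl = 2π × 0.331 = 119°
tan(βl) = -1.79
For a shorted stub, Z_in = jZ_0·tan(βl)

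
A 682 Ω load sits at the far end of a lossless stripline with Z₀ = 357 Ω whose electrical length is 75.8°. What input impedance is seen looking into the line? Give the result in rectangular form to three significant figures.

tan(βl) = tan(75.8°) = 3.95
Z_in = Z_0·(Z_L + jZ_0·tanβl)/(Z_0 + jZ_L·tanβl)
     = 357·(682 + j1410)/(357 + j2700)

Z_in ≈ 195 − j64.5 Ω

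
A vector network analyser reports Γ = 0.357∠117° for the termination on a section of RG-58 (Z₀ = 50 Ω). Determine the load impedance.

Z_L ≈ 30.1 + j21.9 Ω

Z_L = Z_0·(1 + Γ)/(1 − Γ) = 50·(0.838 + j0.318)/(1.16 − j0.318)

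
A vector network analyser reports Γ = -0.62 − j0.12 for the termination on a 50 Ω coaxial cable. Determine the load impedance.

Z_L = Z_0·(1 + Γ)/(1 − Γ) = 50·(0.38 − j0.12)/(1.62 + j0.12)

Z_L ≈ 11.4 − j4.55 Ω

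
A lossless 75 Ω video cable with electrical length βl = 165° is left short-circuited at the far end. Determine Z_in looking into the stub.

tan(βl) = -0.268
For a short-circuited stub, Z_in = jZ_0·tan(βl)

Z_in ≈ −j20.1 Ω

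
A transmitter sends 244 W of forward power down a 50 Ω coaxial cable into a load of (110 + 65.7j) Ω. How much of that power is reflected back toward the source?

P_reflected ≈ 64.6 W

|Γ| = |(60 + j65.7)/(160 + j65.7)| = 0.514
|Γ|² = 0.265
P_refl = |Γ|²·P_inc = 64.6 W, P_del = (1 − |Γ|²)·P_inc = 179 W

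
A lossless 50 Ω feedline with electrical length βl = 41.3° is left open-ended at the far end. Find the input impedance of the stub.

tan(βl) = 0.879
For an open-ended stub, Z_in = −jZ_0·cot(βl) = −jZ_0/tan(βl)

Z_in ≈ −j56.9 Ω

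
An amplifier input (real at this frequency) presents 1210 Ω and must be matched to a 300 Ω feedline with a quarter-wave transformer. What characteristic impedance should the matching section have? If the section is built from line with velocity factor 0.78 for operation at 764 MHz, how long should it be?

Z_qwt ≈ 602 Ω; length ≈ 7.66 cm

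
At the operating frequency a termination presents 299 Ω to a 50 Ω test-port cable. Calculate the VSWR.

For a purely resistive load, VSWR = R_L/Z_0 or Z_0/R_L (whichever > 1) = 299/50

VSWR ≈ 5.98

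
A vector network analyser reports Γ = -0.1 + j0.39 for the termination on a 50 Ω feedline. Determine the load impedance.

Z_L ≈ 30.8 + j28.6 Ω

Z_L = Z_0·(1 + Γ)/(1 − Γ) = 50·(0.9 + j0.39)/(1.1 − j0.39)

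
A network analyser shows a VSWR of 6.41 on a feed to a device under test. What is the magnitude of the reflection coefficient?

|Γ| = (S − 1)/(S + 1) = (6.41 − 1)/(6.41 + 1) = 5.41/7.41

|Γ| ≈ 0.73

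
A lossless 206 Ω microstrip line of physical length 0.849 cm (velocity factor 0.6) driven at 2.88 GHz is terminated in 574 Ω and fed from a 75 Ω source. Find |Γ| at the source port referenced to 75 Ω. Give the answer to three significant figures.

λ = v/f = 0.6·c / 2.88 GHz = 0.0625 m
βl = 2π·l/λ = 2π × 0.136 = 48.9°
tan(βl) = 1.15
Z_in = Z_0·(Z_L + jZ_0·tanβl)/(Z_0 + jZ_L·tanβl) = 119 − j143 Ω
Γ_s = (Z_in − Z_s)/(Z_in + Z_s) = (43.6 − j143)/(194 − j143), |Γ_s| = 0.62

|Γ| ≈ 0.62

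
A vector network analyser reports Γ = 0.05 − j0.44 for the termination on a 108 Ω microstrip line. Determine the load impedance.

Z_L = Z_0·(1 + Γ)/(1 − Γ) = 108·(1.05 − j0.44)/(0.95 + j0.44)

Z_L ≈ 79.2 − j86.7 Ω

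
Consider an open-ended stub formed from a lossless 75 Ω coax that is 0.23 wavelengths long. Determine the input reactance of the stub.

βl = 2π × 0.23 = 82.8°
tan(βl) = 7.92
For an open-ended stub, Z_in = −jZ_0·cot(βl) = −jZ_0/tan(βl)

X_in ≈ -9.47 Ω (capacitive)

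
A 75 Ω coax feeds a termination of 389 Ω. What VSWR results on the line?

VSWR ≈ 5.19

Γ = (389 − 75)/(389 + 75) = 0.677
VSWR = (1 + 0.677)/(1 − 0.677)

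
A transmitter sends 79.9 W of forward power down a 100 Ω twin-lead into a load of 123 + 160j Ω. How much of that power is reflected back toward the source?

|Γ| = |(23 + j160)/(223 + j160)| = 0.589
|Γ|² = 0.347
P_refl = |Γ|²·P_inc = 27.7 W, P_del = (1 − |Γ|²)·P_inc = 52.2 W

P_reflected ≈ 27.7 W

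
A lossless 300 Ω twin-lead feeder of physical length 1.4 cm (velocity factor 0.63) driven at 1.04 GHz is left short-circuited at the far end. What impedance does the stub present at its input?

Z_in ≈ +j158 Ω

λ = v/f = 0.63·c / 1.04 GHz = 0.182 m
βl = 2π·l/λ = 2π × 0.077 = 27.7°
tan(βl) = 0.526
For a short-circuited stub, Z_in = jZ_0·tan(βl)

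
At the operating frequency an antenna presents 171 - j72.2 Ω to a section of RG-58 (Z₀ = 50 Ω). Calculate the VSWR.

Γ = (Z_L − Z_0)/(Z_L + Z_0) = (121 − j72.2)/(221 − j72.2)
|Γ| = 141/232 = 0.606
VSWR = (1 + |Γ|)/(1 − |Γ|) = 1.61/0.394

VSWR ≈ 4.08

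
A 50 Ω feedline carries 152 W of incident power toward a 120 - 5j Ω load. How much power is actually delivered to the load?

|Γ| = |(70 − j5)/(170 − j5)| = 0.413
|Γ|² = 0.17
P_refl = |Γ|²·P_inc = 25.9 W, P_del = (1 − |Γ|²)·P_inc = 126 W

P_delivered ≈ 126 W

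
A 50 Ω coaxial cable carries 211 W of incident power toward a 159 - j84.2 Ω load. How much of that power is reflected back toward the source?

|Γ| = |(109 − j84.2)/(209 − j84.2)| = 0.611
|Γ|² = 0.374
P_refl = |Γ|²·P_inc = 78.8 W, P_del = (1 − |Γ|²)·P_inc = 132 W

P_reflected ≈ 78.8 W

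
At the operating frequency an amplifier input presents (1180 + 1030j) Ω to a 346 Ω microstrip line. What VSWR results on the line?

Γ = (Z_L − Z_0)/(Z_L + Z_0) = (834 + j1030)/(1526 + j1030)
|Γ| = 1330/1840 = 0.72
VSWR = (1 + |Γ|)/(1 − |Γ|) = 1.72/0.28

VSWR ≈ 6.14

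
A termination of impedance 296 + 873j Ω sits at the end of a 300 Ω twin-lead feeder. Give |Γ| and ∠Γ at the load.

Γ = (Z_L − Z_0)/(Z_L + Z_0) = (-4 + j873)/(596 + j873)
|Γ| = 873/1060 = 0.826

Γ ≈ 0.826 ∠ 34.6°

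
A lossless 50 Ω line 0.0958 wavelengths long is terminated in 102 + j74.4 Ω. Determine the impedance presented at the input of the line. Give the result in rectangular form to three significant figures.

βl = 2π × 0.0958 = 34.5°
tan(βl) = tan(34.5°) = 0.687
Z_in = Z_0·(Z_L + jZ_0·tanβl)/(Z_0 + jZ_L·tanβl)
     = 50·(102 + j109)/(-1.11 + j70.1)

Z_in ≈ 76.4 − j74 Ω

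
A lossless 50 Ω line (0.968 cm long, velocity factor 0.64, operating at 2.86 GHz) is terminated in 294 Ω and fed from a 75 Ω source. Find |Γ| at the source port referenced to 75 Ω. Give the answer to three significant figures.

λ = v/f = 0.64·c / 2.86 GHz = 0.0671 m
βl = 2π·l/λ = 2π × 0.144 = 51.9°
tan(βl) = 1.28
Z_in = Z_0·(Z_L + jZ_0·tanβl)/(Z_0 + jZ_L·tanβl) = 13.5 − j37.4 Ω
Γ_s = (Z_in − Z_s)/(Z_in + Z_s) = (-61.5 − j37.4)/(88.5 − j37.4), |Γ_s| = 0.749

|Γ| ≈ 0.749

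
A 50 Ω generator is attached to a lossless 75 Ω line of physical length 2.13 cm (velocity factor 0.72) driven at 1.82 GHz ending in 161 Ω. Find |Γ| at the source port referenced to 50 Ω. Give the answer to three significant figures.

|Γ| ≈ 0.297

λ = v/f = 0.72·c / 1.82 GHz = 0.119 m
βl = 2π·l/λ = 2π × 0.179 = 64.6°
tan(βl) = 2.11
Z_in = Z_0·(Z_L + jZ_0·tanβl)/(Z_0 + jZ_L·tanβl) = 40.8 − j26.6 Ω
Γ_s = (Z_in − Z_s)/(Z_in + Z_s) = (-9.19 − j26.6)/(90.8 − j26.6), |Γ_s| = 0.297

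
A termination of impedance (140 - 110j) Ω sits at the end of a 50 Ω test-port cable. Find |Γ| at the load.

Γ = (Z_L − Z_0)/(Z_L + Z_0) = (90 − j110)/(190 − j110)
|Γ| = 142/220

|Γ| ≈ 0.647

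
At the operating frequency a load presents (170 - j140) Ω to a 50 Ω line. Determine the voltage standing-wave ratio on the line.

VSWR ≈ 5.83

Γ = (Z_L − Z_0)/(Z_L + Z_0) = (120 − j140)/(220 − j140)
|Γ| = 184/261 = 0.707
VSWR = (1 + |Γ|)/(1 − |Γ|) = 1.71/0.293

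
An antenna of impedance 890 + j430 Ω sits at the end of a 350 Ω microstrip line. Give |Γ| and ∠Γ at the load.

Γ = (Z_L − Z_0)/(Z_L + Z_0) = (540 + j430)/(1240 + j430)
|Γ| = 690/1310 = 0.526

Γ ≈ 0.526 ∠ 19.4°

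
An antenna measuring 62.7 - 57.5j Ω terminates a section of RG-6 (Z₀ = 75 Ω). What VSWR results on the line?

Γ = (Z_L − Z_0)/(Z_L + Z_0) = (-12.3 − j57.5)/(137.7 − j57.5)
|Γ| = 58.8/149 = 0.394
VSWR = (1 + |Γ|)/(1 − |Γ|) = 1.39/0.606

VSWR ≈ 2.3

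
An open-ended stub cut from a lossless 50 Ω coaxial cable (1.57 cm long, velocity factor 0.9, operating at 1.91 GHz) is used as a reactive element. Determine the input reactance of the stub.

X_in ≈ -59.6 Ω (capacitive)

λ = v/f = 0.9·c / 1.91 GHz = 0.141 m
βl = 2π·l/λ = 2π × 0.111 = 40°
tan(βl) = 0.839
For an open-ended stub, Z_in = −jZ_0·cot(βl) = −jZ_0/tan(βl)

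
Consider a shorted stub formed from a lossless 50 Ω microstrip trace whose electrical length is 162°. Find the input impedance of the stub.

Z_in ≈ −j16.2 Ω

tan(βl) = -0.325
For a shorted stub, Z_in = jZ_0·tan(βl)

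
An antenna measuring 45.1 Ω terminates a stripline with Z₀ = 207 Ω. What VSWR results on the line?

For a purely resistive load, VSWR = R_L/Z_0 or Z_0/R_L (whichever > 1) = 207/45.1

VSWR ≈ 4.59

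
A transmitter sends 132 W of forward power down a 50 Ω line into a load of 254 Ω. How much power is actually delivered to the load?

P_delivered ≈ 72.6 W

Γ = (254 − 50)/(254 + 50) = 0.671
|Γ|² = 0.45
P_refl = |Γ|²·P_inc = 59.4 W, P_del = (1 − |Γ|²)·P_inc = 72.6 W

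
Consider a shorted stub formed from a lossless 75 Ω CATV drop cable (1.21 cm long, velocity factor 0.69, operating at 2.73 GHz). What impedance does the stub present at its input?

Z_in ≈ +j117 Ω

λ = v/f = 0.69·c / 2.73 GHz = 0.0758 m
βl = 2π·l/λ = 2π × 0.16 = 57.4°
tan(βl) = 1.57
For a shorted stub, Z_in = jZ_0·tan(βl)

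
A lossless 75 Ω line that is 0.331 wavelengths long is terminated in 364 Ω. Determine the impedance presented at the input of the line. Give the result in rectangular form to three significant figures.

βl = 2π × 0.331 = 119°
tan(βl) = tan(119°) = -1.79
Z_in = Z_0·(Z_L + jZ_0·tanβl)/(Z_0 + jZ_L·tanβl)
     = 75·(364 − j134)/(75 − j652)

Z_in ≈ 20 + j39.5 Ω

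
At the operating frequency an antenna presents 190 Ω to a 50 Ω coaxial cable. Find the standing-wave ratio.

VSWR ≈ 3.8

Γ = (190 − 50)/(190 + 50) = 0.583
VSWR = (1 + 0.583)/(1 − 0.583)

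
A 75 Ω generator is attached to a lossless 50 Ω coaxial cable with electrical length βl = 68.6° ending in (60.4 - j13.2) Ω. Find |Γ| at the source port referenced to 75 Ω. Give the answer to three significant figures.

|Γ| ≈ 0.341

tan(βl) = 2.55
Z_in = Z_0·(Z_L + jZ_0·tanβl)/(Z_0 + jZ_L·tanβl) = 36.9 + j0.428 Ω
Γ_s = (Z_in − Z_s)/(Z_in + Z_s) = (-38.1 + j0.428)/(112 + j0.428), |Γ_s| = 0.341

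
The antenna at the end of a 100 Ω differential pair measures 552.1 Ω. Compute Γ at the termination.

Γ = (Z_L − Z_0)/(Z_L + Z_0) = (552.1 − 100)/(552.1 + 100) = 452.1/652.1

Γ = 0.693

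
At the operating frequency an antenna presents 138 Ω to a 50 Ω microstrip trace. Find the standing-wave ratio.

VSWR ≈ 2.76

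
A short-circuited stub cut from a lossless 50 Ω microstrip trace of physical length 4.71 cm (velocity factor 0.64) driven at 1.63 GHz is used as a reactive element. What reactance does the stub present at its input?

λ = v/f = 0.64·c / 1.63 GHz = 0.118 m
βl = 2π·l/λ = 2π × 0.4 = 144°
tan(βl) = -0.728
For a short-circuited stub, Z_in = jZ_0·tan(βl)

X_in ≈ -36.4 Ω (capacitive)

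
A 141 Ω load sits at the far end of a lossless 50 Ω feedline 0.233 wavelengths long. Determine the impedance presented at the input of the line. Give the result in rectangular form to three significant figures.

Z_in ≈ 17.9 − j4.68 Ω

βl = 2π × 0.233 = 83.9°
tan(βl) = tan(83.9°) = 9.33
Z_in = Z_0·(Z_L + jZ_0·tanβl)/(Z_0 + jZ_L·tanβl)
     = 50·(141 + j466)/(50 + j1320)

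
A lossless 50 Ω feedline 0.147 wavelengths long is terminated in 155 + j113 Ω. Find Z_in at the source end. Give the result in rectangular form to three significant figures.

Z_in ≈ 20.5 − j47.7 Ω

βl = 2π × 0.147 = 52.9°
tan(βl) = tan(52.9°) = 1.32
Z_in = Z_0·(Z_L + jZ_0·tanβl)/(Z_0 + jZ_L·tanβl)
     = 50·(155 + j179)/(-99.5 + j205)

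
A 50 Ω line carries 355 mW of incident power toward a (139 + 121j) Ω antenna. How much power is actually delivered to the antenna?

P_delivered ≈ 196 mW

|Γ| = |(89 + j121)/(189 + j121)| = 0.669
|Γ|² = 0.448
P_refl = |Γ|²·P_inc = 159 mW, P_del = (1 − |Γ|²)·P_inc = 196 mW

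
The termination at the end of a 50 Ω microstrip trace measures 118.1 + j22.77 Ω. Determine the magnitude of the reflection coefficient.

|Γ| ≈ 0.423

Γ = (Z_L − Z_0)/(Z_L + Z_0) = (68.1 + j22.77)/(168.1 + j22.77)
|Γ| = 71.8/170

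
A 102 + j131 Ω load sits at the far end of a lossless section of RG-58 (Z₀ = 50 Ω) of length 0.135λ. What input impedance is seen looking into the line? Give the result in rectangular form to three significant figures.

βl = 2π × 0.135 = 48.6°
tan(βl) = tan(48.6°) = 1.13
Z_in = Z_0·(Z_L + jZ_0·tanβl)/(Z_0 + jZ_L·tanβl)
     = 50·(102 + j188)/(-98.6 + j116)

Z_in ≈ 25.2 − j65.6 Ω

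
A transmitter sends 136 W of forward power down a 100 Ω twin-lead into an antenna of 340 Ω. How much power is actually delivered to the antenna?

P_delivered ≈ 95.5 W

Γ = (340 − 100)/(340 + 100) = 0.545
|Γ|² = 0.298
P_refl = |Γ|²·P_inc = 40.5 W, P_del = (1 − |Γ|²)·P_inc = 95.5 W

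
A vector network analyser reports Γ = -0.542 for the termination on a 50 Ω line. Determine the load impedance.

Z_L = Z_0·(1 + Γ)/(1 − Γ) = 50·(0.458)/(1.54)

Z_L ≈ 14.9 Ω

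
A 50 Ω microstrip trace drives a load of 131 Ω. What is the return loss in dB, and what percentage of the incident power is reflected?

RL ≈ 6.98 dB; 20% of incident power reflected

Γ = (131 − 50)/(131 + 50) = 0.448
RL = −20·log₁₀(0.448) = 6.98 dB
P_refl/P_inc = |Γ|² = 0.2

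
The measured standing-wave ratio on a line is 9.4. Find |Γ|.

|Γ| ≈ 0.808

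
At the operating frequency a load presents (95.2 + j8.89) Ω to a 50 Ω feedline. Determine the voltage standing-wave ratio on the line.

Γ = (Z_L − Z_0)/(Z_L + Z_0) = (45.2 + j8.89)/(145.2 + j8.89)
|Γ| = 46.1/145 = 0.317
VSWR = (1 + |Γ|)/(1 − |Γ|) = 1.32/0.683

VSWR ≈ 1.93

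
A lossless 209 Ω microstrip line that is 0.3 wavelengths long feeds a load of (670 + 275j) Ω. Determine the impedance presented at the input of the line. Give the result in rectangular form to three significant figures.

βl = 2π × 0.3 = 108°
tan(βl) = tan(108°) = -3.08
Z_in = Z_0·(Z_L + jZ_0·tanβl)/(Z_0 + jZ_L·tanβl)
     = 209·(670 − j368)/(1060 − j2060)

Z_in ≈ 57.1 + j38.7 Ω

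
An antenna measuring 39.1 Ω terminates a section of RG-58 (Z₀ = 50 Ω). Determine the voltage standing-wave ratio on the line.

Γ = (39.1 − 50)/(39.1 + 50) = -0.122
VSWR = (1 + 0.122)/(1 − 0.122)

VSWR ≈ 1.28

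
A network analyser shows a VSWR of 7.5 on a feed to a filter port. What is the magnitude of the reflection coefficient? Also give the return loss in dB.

|Γ| = (S − 1)/(S + 1) = (7.5 − 1)/(7.5 + 1) = 6.5/8.5
RL = −20·log₁₀|Γ| = −20·log₁₀(0.765)

|Γ| ≈ 0.765; return loss ≈ 2.33 dB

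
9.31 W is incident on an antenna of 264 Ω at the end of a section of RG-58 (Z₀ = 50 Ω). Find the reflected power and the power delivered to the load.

P_reflected ≈ 4.32 W; P_delivered ≈ 4.99 W

Γ = (264 − 50)/(264 + 50) = 0.682
|Γ|² = 0.464
P_refl = |Γ|²·P_inc = 4.32 W, P_del = (1 − |Γ|²)·P_inc = 4.99 W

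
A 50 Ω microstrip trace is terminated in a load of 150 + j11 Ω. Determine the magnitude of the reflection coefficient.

|Γ| ≈ 0.502

Γ = (Z_L − Z_0)/(Z_L + Z_0) = (100 + j11)/(200 + j11)
|Γ| = 101/200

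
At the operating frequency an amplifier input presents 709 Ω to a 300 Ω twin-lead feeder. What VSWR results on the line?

VSWR ≈ 2.36

Γ = (709 − 300)/(709 + 300) = 0.405
VSWR = (1 + 0.405)/(1 − 0.405)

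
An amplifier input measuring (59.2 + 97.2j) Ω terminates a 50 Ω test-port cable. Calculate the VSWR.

VSWR ≈ 5.02

Γ = (Z_L − Z_0)/(Z_L + Z_0) = (9.2 + j97.2)/(109.2 + j97.2)
|Γ| = 97.6/146 = 0.668
VSWR = (1 + |Γ|)/(1 − |Γ|) = 1.67/0.332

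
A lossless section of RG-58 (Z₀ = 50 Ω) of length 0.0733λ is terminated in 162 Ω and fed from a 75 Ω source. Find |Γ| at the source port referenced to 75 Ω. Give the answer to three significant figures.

|Γ| ≈ 0.465

βl = 2π × 0.0733 = 26.4°
tan(βl) = 0.496
Z_in = Z_0·(Z_L + jZ_0·tanβl)/(Z_0 + jZ_L·tanβl) = 56.3 − j65.7 Ω
Γ_s = (Z_in − Z_s)/(Z_in + Z_s) = (-18.7 − j65.7)/(131 − j65.7), |Γ_s| = 0.465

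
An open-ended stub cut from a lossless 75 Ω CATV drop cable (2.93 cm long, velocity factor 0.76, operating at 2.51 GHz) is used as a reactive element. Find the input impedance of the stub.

Z_in ≈ +j36.8 Ω

λ = v/f = 0.76·c / 2.51 GHz = 0.0908 m
βl = 2π·l/λ = 2π × 0.323 = 116°
tan(βl) = -2.04
For an open-ended stub, Z_in = −jZ_0·cot(βl) = −jZ_0/tan(βl)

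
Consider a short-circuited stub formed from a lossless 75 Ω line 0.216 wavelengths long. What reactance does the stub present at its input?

X_in ≈ 346 Ω (inductive)

βl = 2π × 0.216 = 77.8°
tan(βl) = 4.61
For a short-circuited stub, Z_in = jZ_0·tan(βl)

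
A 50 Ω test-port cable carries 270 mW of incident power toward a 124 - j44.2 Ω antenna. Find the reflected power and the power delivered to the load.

P_reflected ≈ 62.2 mW; P_delivered ≈ 208 mW

|Γ| = |(74 − j44.2)/(174 − j44.2)| = 0.48
|Γ|² = 0.231
P_refl = |Γ|²·P_inc = 62.2 mW, P_del = (1 − |Γ|²)·P_inc = 208 mW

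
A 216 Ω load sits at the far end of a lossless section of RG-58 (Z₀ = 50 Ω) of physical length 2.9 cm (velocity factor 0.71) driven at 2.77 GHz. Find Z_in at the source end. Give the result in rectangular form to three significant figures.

Z_in ≈ 22.5 + j46 Ω

λ = v/f = 0.71·c / 2.77 GHz = 0.0769 m
βl = 2π·l/λ = 2π × 0.377 = 136°
tan(βl) = tan(136°) = -0.974
Z_in = Z_0·(Z_L + jZ_0·tanβl)/(Z_0 + jZ_L·tanβl)
     = 50·(216 − j48.7)/(50 − j210)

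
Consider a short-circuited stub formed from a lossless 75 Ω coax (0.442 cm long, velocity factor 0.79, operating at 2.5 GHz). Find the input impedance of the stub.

λ = v/f = 0.79·c / 2.5 GHz = 0.0948 m
βl = 2π·l/λ = 2π × 0.0466 = 16.8°
tan(βl) = 0.302
For a short-circuited stub, Z_in = jZ_0·tan(βl)

Z_in ≈ +j22.6 Ω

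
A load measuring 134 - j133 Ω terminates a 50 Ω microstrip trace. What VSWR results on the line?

VSWR ≈ 5.51

Γ = (Z_L − Z_0)/(Z_L + Z_0) = (84 − j133)/(184 − j133)
|Γ| = 157/227 = 0.693
VSWR = (1 + |Γ|)/(1 − |Γ|) = 1.69/0.307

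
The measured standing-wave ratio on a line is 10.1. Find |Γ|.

|Γ| ≈ 0.82

|Γ| = (S − 1)/(S + 1) = (10.1 − 1)/(10.1 + 1) = 9.1/11.1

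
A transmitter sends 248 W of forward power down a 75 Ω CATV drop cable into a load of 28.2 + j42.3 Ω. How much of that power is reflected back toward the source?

P_reflected ≈ 79.3 W

|Γ| = |(-46.8 + j42.3)/(103.2 + j42.3)| = 0.566
|Γ|² = 0.32
P_refl = |Γ|²·P_inc = 79.3 W, P_del = (1 − |Γ|²)·P_inc = 169 W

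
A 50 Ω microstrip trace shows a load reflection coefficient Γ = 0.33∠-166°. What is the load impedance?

Z_L ≈ 25.5 − j4.56 Ω

Z_L = Z_0·(1 + Γ)/(1 − Γ) = 50·(0.68 − j0.0798)/(1.32 + j0.0798)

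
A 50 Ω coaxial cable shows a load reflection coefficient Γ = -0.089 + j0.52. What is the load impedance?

Z_L ≈ 24.8 + j35.7 Ω

Z_L = Z_0·(1 + Γ)/(1 − Γ) = 50·(0.911 + j0.52)/(1.09 − j0.52)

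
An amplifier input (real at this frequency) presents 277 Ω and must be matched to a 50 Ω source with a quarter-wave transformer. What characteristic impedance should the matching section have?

Z_qwt ≈ 118 Ω

Z_qwt = √(Z_0·R_L) = √(50 × 277) = √13850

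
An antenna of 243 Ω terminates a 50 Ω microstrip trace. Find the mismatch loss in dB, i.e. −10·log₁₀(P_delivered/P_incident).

mismatch loss ≈ 2.47 dB

Γ = (243 − 50)/(243 + 50) = 0.659
|Γ|² = 0.434, so P_del/P_inc = 1 − |Γ|² = 0.566
ML = −10·log₁₀(1 − |Γ|²)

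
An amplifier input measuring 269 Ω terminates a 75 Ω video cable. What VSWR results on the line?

Γ = (269 − 75)/(269 + 75) = 0.564
VSWR = (1 + 0.564)/(1 − 0.564)

VSWR ≈ 3.59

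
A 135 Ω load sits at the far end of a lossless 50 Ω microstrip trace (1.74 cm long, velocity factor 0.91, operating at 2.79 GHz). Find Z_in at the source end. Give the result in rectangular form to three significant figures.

Z_in ≈ 22.2 − j20.4 Ω

λ = v/f = 0.91·c / 2.79 GHz = 0.0978 m
βl = 2π·l/λ = 2π × 0.178 = 64°
tan(βl) = tan(64°) = 2.05
Z_in = Z_0·(Z_L + jZ_0·tanβl)/(Z_0 + jZ_L·tanβl)
     = 50·(135 + j103)/(50 + j277)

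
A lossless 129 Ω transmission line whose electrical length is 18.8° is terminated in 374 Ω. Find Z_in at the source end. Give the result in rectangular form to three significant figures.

tan(βl) = tan(18.8°) = 0.34
Z_in = Z_0·(Z_L + jZ_0·tanβl)/(Z_0 + jZ_L·tanβl)
     = 129·(374 + j43.9)/(129 + j127)

Z_in ≈ 211 − j165 Ω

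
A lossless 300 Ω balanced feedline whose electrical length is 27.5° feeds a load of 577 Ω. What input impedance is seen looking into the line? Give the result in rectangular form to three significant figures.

Z_in ≈ 366 − j211 Ω

tan(βl) = tan(27.5°) = 0.521
Z_in = Z_0·(Z_L + jZ_0·tanβl)/(Z_0 + jZ_L·tanβl)
     = 300·(577 + j156)/(300 + j300)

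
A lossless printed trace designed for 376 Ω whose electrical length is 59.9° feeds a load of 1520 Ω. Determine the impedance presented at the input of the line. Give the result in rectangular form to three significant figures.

tan(βl) = tan(59.9°) = 1.73
Z_in = Z_0·(Z_L + jZ_0·tanβl)/(Z_0 + jZ_L·tanβl)
     = 376·(1520 + j649)/(376 + j2620)

Z_in ≈ 122 − j200 Ω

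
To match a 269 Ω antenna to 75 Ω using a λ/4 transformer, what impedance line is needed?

Z_qwt ≈ 142 Ω

Z_qwt = √(Z_0·R_L) = √(75 × 269) = √20180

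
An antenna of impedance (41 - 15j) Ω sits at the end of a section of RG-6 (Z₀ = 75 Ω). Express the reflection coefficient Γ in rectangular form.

Γ = (Z_L − Z_0)/(Z_L + Z_0) = (-34 − j15)/(116 − j15)

Γ ≈ -0.272 − j0.164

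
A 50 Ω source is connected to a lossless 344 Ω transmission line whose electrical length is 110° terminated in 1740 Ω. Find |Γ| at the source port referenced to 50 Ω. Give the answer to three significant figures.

|Γ| ≈ 0.704

tan(βl) = -2.75
Z_in = Z_0·(Z_L + jZ_0·tanβl)/(Z_0 + jZ_L·tanβl) = 76.6 + j120 Ω
Γ_s = (Z_in − Z_s)/(Z_in + Z_s) = (26.6 + j120)/(127 + j120), |Γ_s| = 0.704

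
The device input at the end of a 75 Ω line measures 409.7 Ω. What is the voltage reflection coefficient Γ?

Γ = (Z_L − Z_0)/(Z_L + Z_0) = (409.7 − 75)/(409.7 + 75) = 334.7/484.7

Γ = 0.691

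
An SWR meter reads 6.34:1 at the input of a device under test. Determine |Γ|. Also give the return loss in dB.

|Γ| ≈ 0.728; return loss ≈ 2.76 dB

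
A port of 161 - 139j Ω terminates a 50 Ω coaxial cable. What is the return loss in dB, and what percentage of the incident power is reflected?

RL ≈ 3.05 dB; 49.6% of incident power reflected

Γ = (111 − j139)/(211 − j139), |Γ| = 0.704
RL = −20·log₁₀(0.704) = 3.05 dB
P_refl/P_inc = |Γ|² = 0.496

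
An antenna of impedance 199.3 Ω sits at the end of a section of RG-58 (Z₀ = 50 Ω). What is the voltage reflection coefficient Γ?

Γ = 0.599

Γ = (Z_L − Z_0)/(Z_L + Z_0) = (199.3 − 50)/(199.3 + 50) = 149.3/249.3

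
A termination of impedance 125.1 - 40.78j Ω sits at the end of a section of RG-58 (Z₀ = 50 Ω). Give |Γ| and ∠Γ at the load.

Γ = (Z_L − Z_0)/(Z_L + Z_0) = (75.1 − j40.78)/(175.1 − j40.78)
|Γ| = 85.5/180 = 0.475

Γ ≈ 0.475 ∠ -15.4°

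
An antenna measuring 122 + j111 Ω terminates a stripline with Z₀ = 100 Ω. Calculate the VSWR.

VSWR ≈ 2.68

Γ = (Z_L − Z_0)/(Z_L + Z_0) = (22 + j111)/(222 + j111)
|Γ| = 113/248 = 0.456
VSWR = (1 + |Γ|)/(1 − |Γ|) = 1.46/0.544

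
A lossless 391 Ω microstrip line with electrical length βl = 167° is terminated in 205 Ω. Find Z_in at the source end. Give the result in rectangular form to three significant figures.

Z_in ≈ 213 − j64.5 Ω

tan(βl) = tan(167°) = -0.231
Z_in = Z_0·(Z_L + jZ_0·tanβl)/(Z_0 + jZ_L·tanβl)
     = 391·(205 − j90.3)/(391 − j47.3)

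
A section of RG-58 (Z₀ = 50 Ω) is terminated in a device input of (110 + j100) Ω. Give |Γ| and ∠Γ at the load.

Γ = (Z_L − Z_0)/(Z_L + Z_0) = (60 + j100)/(160 + j100)
|Γ| = 117/189 = 0.618

Γ ≈ 0.618 ∠ 27°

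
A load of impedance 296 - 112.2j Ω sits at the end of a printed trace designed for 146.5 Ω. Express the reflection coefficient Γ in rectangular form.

Γ = (Z_L − Z_0)/(Z_L + Z_0) = (149.5 − j112.2)/(442.5 − j112.2)

Γ ≈ 0.378 − j0.158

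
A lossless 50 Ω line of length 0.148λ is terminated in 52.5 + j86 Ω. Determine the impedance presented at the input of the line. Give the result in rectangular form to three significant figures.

Z_in ≈ 39.8 − j74.2 Ω

βl = 2π × 0.148 = 53.3°
tan(βl) = tan(53.3°) = 1.34
Z_in = Z_0·(Z_L + jZ_0·tanβl)/(Z_0 + jZ_L·tanβl)
     = 50·(52.5 + j153)/(-65.3 + j70.4)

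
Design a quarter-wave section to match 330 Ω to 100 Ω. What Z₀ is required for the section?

Z_qwt ≈ 182 Ω

Z_qwt = √(Z_0·R_L) = √(100 × 330) = √33000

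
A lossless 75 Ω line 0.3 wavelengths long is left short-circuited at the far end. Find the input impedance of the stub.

βl = 2π × 0.3 = 108°
tan(βl) = -3.08
For a short-circuited stub, Z_in = jZ_0·tan(βl)

Z_in ≈ −j231 Ω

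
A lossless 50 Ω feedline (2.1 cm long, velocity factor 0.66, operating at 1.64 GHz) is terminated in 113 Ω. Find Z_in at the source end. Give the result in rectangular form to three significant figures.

λ = v/f = 0.66·c / 1.64 GHz = 0.121 m
βl = 2π·l/λ = 2π × 0.174 = 62.6°
tan(βl) = tan(62.6°) = 1.93
Z_in = Z_0·(Z_L + jZ_0·tanβl)/(Z_0 + jZ_L·tanβl)
     = 50·(113 + j96.5)/(50 + j218)

Z_in ≈ 26.7 − j19.8 Ω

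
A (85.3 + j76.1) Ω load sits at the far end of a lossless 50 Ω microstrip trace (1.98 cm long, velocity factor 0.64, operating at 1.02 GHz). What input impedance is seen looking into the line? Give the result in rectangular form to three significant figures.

λ = v/f = 0.64·c / 1.02 GHz = 0.188 m
βl = 2π·l/λ = 2π × 0.105 = 37.9°
tan(βl) = tan(37.9°) = 0.778
Z_in = Z_0·(Z_L + jZ_0·tanβl)/(Z_0 + jZ_L·tanβl)
     = 50·(85.3 + j115)/(-9.17 + j66.3)

Z_in ≈ 76.3 − j74.9 Ω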